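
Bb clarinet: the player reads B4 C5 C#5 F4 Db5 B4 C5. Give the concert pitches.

A4 Bb4 B4 Eb4 Cb5 A4 Bb4

The Bb clarinet sounds a major second below written, so transpose each written note down a major second.
B4 → A4
C5 → Bb4
C#5 → B4
F4 → Eb4
Db5 → Cb5
B4 → A4
C5 → Bb4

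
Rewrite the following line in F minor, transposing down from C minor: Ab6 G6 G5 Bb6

Db6 C6 C5 Eb6

C minor to F minor down is a perfect fifth, so every note moves down by that interval.
Ab6 → Db6
G6 → C6
G5 → C5
Bb6 → Eb6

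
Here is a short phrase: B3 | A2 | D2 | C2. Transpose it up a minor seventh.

B3: a seventh up reaches A, and 10 semitones makes it A4.
A2: a seventh up reaches G, and 10 semitones makes it G3.
A minor seventh up from D2 gives C3.
C2 up a minor seventh is Bb2.

A4 G3 C3 Bb2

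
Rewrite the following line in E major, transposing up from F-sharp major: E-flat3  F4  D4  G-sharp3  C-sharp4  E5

Db4 Eb5 C5 F#4 B4 D6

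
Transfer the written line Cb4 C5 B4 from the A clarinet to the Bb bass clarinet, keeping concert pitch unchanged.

Bb4 B5 A#5

First find concert pitch: the A clarinet sounds a minor third below written, so Cb4 C5 B4 sounds Ab3 A4 G#4.
Then write for Bb bass clarinet: it sounds a major ninth below written, so the part must be a major ninth above concert.
Ab3 → Bb4
A4 → B5
G#4 → A#5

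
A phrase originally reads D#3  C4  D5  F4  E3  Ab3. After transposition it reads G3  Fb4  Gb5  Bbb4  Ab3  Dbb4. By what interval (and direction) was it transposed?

Take the first pair: D#3 → G3. D to G spans 4 letter names, so the interval is some kind of fourth.
D#3 to G3 is 4 semitones, which makes it a diminished fourth; the second version is higher, so the direction is up.
Checking another pair — Ab3 → Dbb4 — gives the same interval.

up a diminished fourth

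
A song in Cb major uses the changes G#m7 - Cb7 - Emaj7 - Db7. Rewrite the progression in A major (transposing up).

Cb major up to A major is an augmented sixth; each chord root moves by that interval while the quality stays the same.
G#m7: root G# up an augmented sixth → E##, giving E##m7.
Cb7: root Cb up an augmented sixth → A, giving A7.
Emaj7: root E up an augmented sixth → C##, giving C##maj7.
Db7: root Db up an augmented sixth → B, giving B7.

E##m7 A7 C##maj7 B7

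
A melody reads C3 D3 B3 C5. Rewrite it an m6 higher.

Ab3 Bb3 G4 Ab5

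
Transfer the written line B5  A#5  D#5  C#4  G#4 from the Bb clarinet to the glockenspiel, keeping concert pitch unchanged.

A3 G#3 C#3 B1 F#2

First find concert pitch: the Bb clarinet sounds a major second below written, so B5 A#5 D#5 C#4 G#4 sounds A5 G#5 C#5 B3 F#4.
Then write for glockenspiel: it sounds a perfect fifteenth above written, so the part must be a perfect fifteenth below concert.
A5 → A3
G#5 → G#3
C#5 → C#3
B3 → B1
F#4 → F#2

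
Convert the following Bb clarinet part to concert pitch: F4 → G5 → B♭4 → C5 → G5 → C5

Written C4 on the Bb clarinet sounds as Bb3, a major second lower; apply that shift to every note.
F4 to Eb4
G5 to F5
Bb4 to Ab4
C5 to Bb4
G5 to F5
C5 to Bb4

Eb4 F5 Ab4 Bb4 F5 Bb4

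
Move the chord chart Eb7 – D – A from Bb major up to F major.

Bb major up to F major is a perfect fifth; each chord root moves by that interval while the quality stays the same.
Eb7: root Eb up a perfect fifth → Bb, giving Bb7.
D: root D up a perfect fifth → A, giving A.
A: root A up a perfect fifth → E, giving E.

Bb7 A E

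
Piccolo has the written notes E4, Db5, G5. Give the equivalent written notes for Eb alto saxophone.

C#6 Bb6 E7

First find concert pitch: the piccolo sounds a perfect octave above written, so E4 Db5 G5 sounds E5 Db6 G6.
Then write for Eb alto saxophone: it sounds a major sixth below written, so the part must be a major sixth above concert.
E5 → C#6
Db6 → Bb6
G6 → E7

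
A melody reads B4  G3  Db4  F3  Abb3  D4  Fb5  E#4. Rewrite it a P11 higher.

B4 up a perfect eleventh is E6.
A perfect eleventh up from G3 gives C5.
Db4 up a perfect eleventh is Gb5.
A perfect eleventh up from F3 gives Bb4.
Abb3 up a perfect eleventh is Dbb5.
A perfect eleventh up from D4 gives G5.
A perfect eleventh up from Fb5 gives Bbb6.
A perfect eleventh up from E#4 gives A#5.

E6 C5 Gb5 Bb4 Dbb5 G5 Bbb6 A#5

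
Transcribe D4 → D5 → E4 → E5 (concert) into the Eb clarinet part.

The Eb clarinet sounds a minor third above written, so the written part must be a minor third below concert — transpose each note down.
D4 gives B3
D5 gives B4
E4 gives C#4
E5 gives C#5

B3 B4 C#4 C#5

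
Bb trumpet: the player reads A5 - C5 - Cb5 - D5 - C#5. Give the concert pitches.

G5 Bb4 Bbb4 C5 B4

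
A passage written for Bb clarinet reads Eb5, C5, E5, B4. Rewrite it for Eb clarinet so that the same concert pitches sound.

Bb4 G4 B4 F#4

First find concert pitch: the Bb clarinet sounds a major second below written, so Eb5 C5 E5 B4 sounds Db5 Bb4 D5 A4.
Then write for Eb clarinet: it sounds a minor third above written, so the part must be a minor third below concert.
Db5 → Bb4
Bb4 → G4
D5 → B4
A4 → F#4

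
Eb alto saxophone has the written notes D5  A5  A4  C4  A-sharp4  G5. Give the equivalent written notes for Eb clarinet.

First find concert pitch: the Eb alto saxophone sounds a major sixth below written, so D5 A5 A4 C4 A-sharp4 G5 sounds F4 C5 C4 Eb3 C#4 Bb4.
Then write for Eb clarinet: it sounds a minor third above written, so the part must be a minor third below concert.
F4 → D4
C5 → A4
C4 → A3
Eb3 → C3
C#4 → A#3
Bb4 → G4

D4 A4 A3 C3 A#3 G4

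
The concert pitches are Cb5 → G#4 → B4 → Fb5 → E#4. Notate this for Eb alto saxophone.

Ab5 E#5 G#5 Db6 C##5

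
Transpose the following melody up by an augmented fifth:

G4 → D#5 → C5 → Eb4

D#5 A##5 G#5 B4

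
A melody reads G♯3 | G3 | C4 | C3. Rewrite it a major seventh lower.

A2 Ab2 Db3 Db2

A major seventh down from G#3 gives A2.
G3 down a major seventh is Ab2.
C4 down a major seventh is Db3.
C3: a seventh down reaches D, and 11 semitones makes it Db2.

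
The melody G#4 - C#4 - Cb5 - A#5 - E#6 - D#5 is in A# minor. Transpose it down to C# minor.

A# minor to C# minor down is a major sixth, so every note moves down by that interval.
G#4 gives B3
C#4 gives E3
Cb5 gives Ebb4
A#5 gives C#5
E#6 gives G#5
D#5 gives F#4

B3 E3 Ebb4 C#5 G#5 F#4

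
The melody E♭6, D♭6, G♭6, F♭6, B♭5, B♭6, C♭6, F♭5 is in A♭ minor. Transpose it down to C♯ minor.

G#5 F#5 B5 A5 D#5 D#6 E5 A4

A♭ minor to C♯ minor down is a diminished sixth, so every note moves down by that interval.
Eb6 to G#5
Db6 to F#5
Gb6 to B5
Fb6 to A5
Bb5 to D#5
Bb6 to D#6
Cb6 to E5
Fb5 to A4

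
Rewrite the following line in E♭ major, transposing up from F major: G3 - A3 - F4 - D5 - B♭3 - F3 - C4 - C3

F major to E♭ major up is a minor seventh, so every note moves up by that interval.
G3 to F4
A3 to G4
F4 to Eb5
D5 to C6
Bb3 to Ab4
F3 to Eb4
C4 to Bb4
C3 to Bb3

F4 G4 Eb5 C6 Ab4 Eb4 Bb4 Bb3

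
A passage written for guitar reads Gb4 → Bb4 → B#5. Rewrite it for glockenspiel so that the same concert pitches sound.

Gb1 Bb1 B#2

First find concert pitch: the guitar sounds a perfect octave below written, so Gb4 Bb4 B#5 sounds Gb3 Bb3 B#4.
Then write for glockenspiel: it sounds a perfect fifteenth above written, so the part must be a perfect fifteenth below concert.
Gb3 → Gb1
Bb3 → Bb1
B#4 → B#2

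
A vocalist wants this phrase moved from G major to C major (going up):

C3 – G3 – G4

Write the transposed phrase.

From G up to C is a perfect fourth; apply that to each pitch.
C3 gives F3
G3 gives C4
G4 gives C5

F3 C4 C5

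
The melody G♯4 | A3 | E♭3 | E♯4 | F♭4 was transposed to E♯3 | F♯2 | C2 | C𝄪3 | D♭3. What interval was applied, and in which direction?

down a minor tenth

Take the first pair: G#4 → E#3. G to E spans 10 letter names, so the interval is some kind of tenth.
E#3 to G#4 is 15 semitones, which makes it a minor tenth; the second version is lower, so the direction is down.
Checking another pair — Fb4 → Db3 — gives the same interval.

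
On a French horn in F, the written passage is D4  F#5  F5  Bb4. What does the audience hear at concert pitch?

G3 B4 Bb4 Eb4

Written C4 on the French horn in F sounds as F3, a perfect fifth lower; apply that shift to every note.
D4 becomes G3
F#5 becomes B4
F5 becomes Bb4
Bb4 becomes Eb4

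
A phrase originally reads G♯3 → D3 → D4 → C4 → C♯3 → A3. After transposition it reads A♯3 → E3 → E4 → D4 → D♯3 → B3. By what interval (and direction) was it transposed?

up a major second

From G#3 to A#3 is 2 letter names — a second of some quality.
G#3 to A#3 is 2 semitones, which makes it a major second; the second version is higher, so the direction is up.
Checking another pair — A3 → B3 — gives the same interval.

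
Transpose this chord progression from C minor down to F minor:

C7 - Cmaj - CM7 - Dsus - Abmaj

F7 Fmaj FM7 Gsus Dbmaj

C minor down to F minor is a perfect fifth; each chord root moves by that interval while the quality stays the same.
C7: root C down a perfect fifth → F, giving F7.
Cmaj: root C down a perfect fifth → F, giving Fmaj.
CM7: root C down a perfect fifth → F, giving FM7.
Dsus: root D down a perfect fifth → G, giving Gsus.
Abmaj: root Ab down a perfect fifth → Db, giving Dbmaj.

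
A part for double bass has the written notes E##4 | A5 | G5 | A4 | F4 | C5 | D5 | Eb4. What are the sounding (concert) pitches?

E##3 A4 G4 A3 F3 C4 D4 Eb3

The double bass sounds a perfect octave below written, so transpose each written note down a perfect octave.
E##4 to E##3
A5 to A4
G5 to G4
A4 to A3
F4 to F3
C5 to C4
D5 to D4
Eb4 to Eb3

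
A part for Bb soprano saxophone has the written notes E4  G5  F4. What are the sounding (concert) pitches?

The Bb soprano saxophone sounds a major second below written, so transpose each written note down a major second.
E4 -> D4
G5 -> F5
F4 -> Eb4

D4 F5 Eb4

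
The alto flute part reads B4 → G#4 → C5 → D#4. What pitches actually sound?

F#4 D#4 G4 A#3

The alto flute sounds a perfect fourth below written, so transpose each written note down a perfect fourth.
B4 to F#4
G#4 to D#4
C5 to G4
D#4 to A#3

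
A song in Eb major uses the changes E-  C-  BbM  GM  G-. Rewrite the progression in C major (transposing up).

C#- A- GM EM E-

Eb major up to C major is a major sixth; each chord root moves by that interval while the quality stays the same.
E-: root E up a major sixth → C#, giving C#-.
C-: root C up a major sixth → A, giving A-.
BbM: root Bb up a major sixth → G, giving GM.
GM: root G up a major sixth → E, giving EM.
G-: root G up a major sixth → E, giving E-.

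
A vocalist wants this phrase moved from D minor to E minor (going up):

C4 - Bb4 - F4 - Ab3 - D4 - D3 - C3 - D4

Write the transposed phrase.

D4 C5 G4 Bb3 E4 E3 D3 E4

From D up to E is a major second; apply that to each pitch.
C4 becomes D4
Bb4 becomes C5
F4 becomes G4
Ab3 becomes Bb3
D4 becomes E4
D3 becomes E3
C3 becomes D3
D4 becomes E4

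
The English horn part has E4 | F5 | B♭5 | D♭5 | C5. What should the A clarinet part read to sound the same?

C4 Db5 Gb5 Bbb4 Ab4

First find concert pitch: the English horn sounds a perfect fifth below written, so E4 F5 B♭5 D♭5 C5 sounds A3 Bb4 Eb5 Gb4 F4.
Then write for A clarinet: it sounds a minor third below written, so the part must be a minor third above concert.
A3 → C4
Bb4 → Db5
Eb5 → Gb5
Gb4 → Bbb4
F4 → Ab4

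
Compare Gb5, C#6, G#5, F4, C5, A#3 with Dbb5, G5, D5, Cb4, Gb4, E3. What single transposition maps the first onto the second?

down an augmented fourth

From Gb5 to Dbb5 is 4 letter names — a fourth of some quality.
Dbb5 to Gb5 is 6 semitones, which makes it an augmented fourth; the second version is lower, so the direction is down.
Checking another pair — A#3 → E3 — gives the same interval.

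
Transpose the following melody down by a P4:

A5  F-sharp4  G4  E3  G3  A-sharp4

E5 C#4 D4 B2 D3 E#4

A5: a fourth down reaches E, and 5 semitones makes it E5.
A perfect fourth down from F#4 gives C#4.
A perfect fourth down from G4 gives D4.
A perfect fourth down from E3 gives B2.
G3 down a perfect fourth is D3.
A#4: a fourth down reaches E, and 5 semitones makes it E#4.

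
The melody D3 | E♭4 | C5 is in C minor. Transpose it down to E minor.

C minor to E minor down is a minor sixth, so every note moves down by that interval.
D3 becomes F#2
Eb4 becomes G3
C5 becomes E4

F#2 G3 E4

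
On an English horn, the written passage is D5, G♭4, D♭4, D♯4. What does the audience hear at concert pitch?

The English horn sounds a perfect fifth below written, so transpose each written note down a perfect fifth.
D5 -> G4
Gb4 -> Cb4
Db4 -> Gb3
D#4 -> G#3

G4 Cb4 Gb3 G#3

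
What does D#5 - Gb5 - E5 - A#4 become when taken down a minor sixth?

F##4 Bb4 G#4 C##4

D#5 -> F##4
Gb5 -> Bb4
E5 -> G#4
A#4 -> C##4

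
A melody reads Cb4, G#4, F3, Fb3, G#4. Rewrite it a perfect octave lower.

Cb3 G#3 F2 Fb2 G#3

Cb4 gives Cb3
G#4 gives G#3
F3 gives F2
Fb3 gives Fb2
G#4 gives G#3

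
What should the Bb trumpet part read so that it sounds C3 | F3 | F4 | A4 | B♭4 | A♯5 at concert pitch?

The Bb trumpet sounds a major second below written, so the written part must be a major second above concert — transpose each note up.
C3 to D3
F3 to G3
F4 to G4
A4 to B4
Bb4 to C5
A#5 to B#5

D3 G3 G4 B4 C5 B#5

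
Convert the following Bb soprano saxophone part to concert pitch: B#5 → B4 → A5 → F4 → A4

A#5 A4 G5 Eb4 G4

Written C4 on the Bb soprano saxophone sounds as Bb3, a major second lower; apply that shift to every note.
B#5 to A#5
B4 to A4
A5 to G5
F4 to Eb4
A4 to G4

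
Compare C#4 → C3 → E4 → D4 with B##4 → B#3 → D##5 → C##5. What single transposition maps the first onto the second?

From C#4 to B##4 is 7 letter names — a seventh of some quality.
C#4 to B##4 is 12 semitones, which makes it an augmented seventh; the second version is higher, so the direction is up.
Checking another pair — D4 → C##5 — gives the same interval.

up an augmented seventh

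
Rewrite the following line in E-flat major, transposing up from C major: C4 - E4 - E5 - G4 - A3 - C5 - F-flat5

Eb4 G4 G5 Bb4 C4 Eb5 Abb5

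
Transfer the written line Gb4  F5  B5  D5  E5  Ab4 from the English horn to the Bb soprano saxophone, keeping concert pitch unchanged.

Db4 C5 F#5 A4 B4 Eb4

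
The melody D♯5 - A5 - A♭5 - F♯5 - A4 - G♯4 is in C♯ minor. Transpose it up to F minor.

G5 Db6 Dbb6 Bb5 Db5 C5

C♯ minor to F minor up is a diminished fourth, so every note moves up by that interval.
D#5 to G5
A5 to Db6
Ab5 to Dbb6
F#5 to Bb5
A4 to Db5
G#4 to C5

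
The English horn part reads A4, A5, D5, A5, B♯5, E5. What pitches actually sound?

The English horn sounds a perfect fifth below written, so transpose each written note down a perfect fifth.
A4 to D4
A5 to D5
D5 to G4
A5 to D5
B#5 to E#5
E5 to A4

D4 D5 G4 D5 E#5 A4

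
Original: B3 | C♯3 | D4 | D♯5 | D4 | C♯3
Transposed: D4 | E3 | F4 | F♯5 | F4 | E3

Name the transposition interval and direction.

From B3 to D4 is 3 letter names — a third of some quality.
B3 to D4 is 3 semitones, which makes it a minor third; the second version is higher, so the direction is up.
Checking another pair — C#3 → E3 — gives the same interval.

up a minor third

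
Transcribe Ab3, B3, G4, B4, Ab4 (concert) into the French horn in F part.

The French horn in F sounds a perfect fifth below written, so the written part must be a perfect fifth above concert — transpose each note up.
Ab3 to Eb4
B3 to F#4
G4 to D5
B4 to F#5
Ab4 to Eb5

Eb4 F#4 D5 F#5 Eb5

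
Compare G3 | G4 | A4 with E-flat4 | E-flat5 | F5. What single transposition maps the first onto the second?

up a minor sixth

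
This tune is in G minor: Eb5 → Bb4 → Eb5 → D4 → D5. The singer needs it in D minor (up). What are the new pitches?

From G up to D is a perfect fifth; apply that to each pitch.
Eb5 gives Bb5
Bb4 gives F5
Eb5 gives Bb5
D4 gives A4
D5 gives A5

Bb5 F5 Bb5 A4 A5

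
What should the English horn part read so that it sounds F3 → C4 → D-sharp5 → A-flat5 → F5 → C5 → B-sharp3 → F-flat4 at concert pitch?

Written C4 sounds as F3 on the English horn, so concert pitches are written a perfect fifth up.
F3 to C4
C4 to G4
D#5 to A#5
Ab5 to Eb6
F5 to C6
C5 to G5
B#3 to F##4
Fb4 to Cb5

C4 G4 A#5 Eb6 C6 G5 F##4 Cb5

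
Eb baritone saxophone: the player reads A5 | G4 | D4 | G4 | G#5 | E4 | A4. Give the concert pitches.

C4 Bb2 F2 Bb2 B3 G2 C3

Written C4 on the Eb baritone saxophone sounds as Eb2, a major thirteenth lower; apply that shift to every note.
A5 -> C4
G4 -> Bb2
D4 -> F2
G4 -> Bb2
G#5 -> B3
E4 -> G2
A4 -> C3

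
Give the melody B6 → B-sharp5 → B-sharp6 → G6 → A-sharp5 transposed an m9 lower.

A#5 A##4 A##5 F#5 G##4

B6 to A#5
B#5 to A##4
B#6 to A##5
G6 to F#5
A#5 to G##4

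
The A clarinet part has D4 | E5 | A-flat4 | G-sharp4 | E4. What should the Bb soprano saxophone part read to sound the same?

First find concert pitch: the A clarinet sounds a minor third below written, so D4 E5 A-flat4 G-sharp4 E4 sounds B3 C#5 F4 E#4 C#4.
Then write for Bb soprano saxophone: it sounds a major second below written, so the part must be a major second above concert.
B3 → C#4
C#5 → D#5
F4 → G4
E#4 → F##4
C#4 → D#4

C#4 D#5 G4 F##4 D#4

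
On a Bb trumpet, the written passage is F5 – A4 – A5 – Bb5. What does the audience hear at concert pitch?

Eb5 G4 G5 Ab5

The Bb trumpet sounds a major second below written, so transpose each written note down a major second.
F5 becomes Eb5
A4 becomes G4
A5 becomes G5
Bb5 becomes Ab5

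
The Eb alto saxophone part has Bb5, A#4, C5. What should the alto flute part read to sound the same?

First find concert pitch: the Eb alto saxophone sounds a major sixth below written, so Bb5 A#4 C5 sounds Db5 C#4 Eb4.
Then write for alto flute: it sounds a perfect fourth below written, so the part must be a perfect fourth above concert.
Db5 → Gb5
C#4 → F#4
Eb4 → Ab4

Gb5 F#4 Ab4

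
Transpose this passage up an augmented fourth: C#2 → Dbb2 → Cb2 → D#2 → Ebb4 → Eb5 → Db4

F##2 Gb2 F2 G##2 Ab4 A5 G4

An augmented fourth up from C#2 gives F##2.
Dbb2: a fourth up reaches G, and 6 semitones makes it Gb2.
An augmented fourth up from Cb2 gives F2.
D#2: a fourth up reaches G, and 6 semitones makes it G##2.
Ebb4: a fourth up reaches A, and 6 semitones makes it Ab4.
Eb5 up an augmented fourth is A5.
Db4 up an augmented fourth is G4.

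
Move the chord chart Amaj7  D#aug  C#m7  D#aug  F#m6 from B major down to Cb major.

B major down to Cb major is an augmented seventh; each chord root moves by that interval while the quality stays the same.
Amaj7: root A down an augmented seventh → Bbb, giving Bbbmaj7.
D#aug: root D# down an augmented seventh → Eb, giving Ebaug.
C#m7: root C# down an augmented seventh → Db, giving Dbm7.
D#aug: root D# down an augmented seventh → Eb, giving Ebaug.
F#m6: root F# down an augmented seventh → Gb, giving Gbm6.

Bbbmaj7 Ebaug Dbm7 Ebaug Gbm6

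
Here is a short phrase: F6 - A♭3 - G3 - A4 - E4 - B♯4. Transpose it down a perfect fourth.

C6 Eb3 D3 E4 B3 F##4

F6: a fourth down reaches C, and 5 semitones makes it C6.
Ab3 down a perfect fourth is Eb3.
G3: a fourth down reaches D, and 5 semitones makes it D3.
A4: a fourth down reaches E, and 5 semitones makes it E4.
A perfect fourth down from E4 gives B3.
B#4: a fourth down reaches F, and 5 semitones makes it F##4.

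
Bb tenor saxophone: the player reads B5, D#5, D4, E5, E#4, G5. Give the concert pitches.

Written C4 on the Bb tenor saxophone sounds as Bb2, a major ninth lower; apply that shift to every note.
B5 -> A4
D#5 -> C#4
D4 -> C3
E5 -> D4
E#4 -> D#3
G5 -> F4

A4 C#4 C3 D4 D#3 F4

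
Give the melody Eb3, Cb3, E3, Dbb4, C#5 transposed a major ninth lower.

Eb3 gives Db2
Cb3 gives Bbb1
E3 gives D2
Dbb4 gives Cbb3
C#5 gives B3

Db2 Bbb1 D2 Cbb3 B3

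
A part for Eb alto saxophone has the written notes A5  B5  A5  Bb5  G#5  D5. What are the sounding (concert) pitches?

The Eb alto saxophone sounds a major sixth below written, so transpose each written note down a major sixth.
A5 gives C5
B5 gives D5
A5 gives C5
Bb5 gives Db5
G#5 gives B4
D5 gives F4

C5 D5 C5 Db5 B4 F4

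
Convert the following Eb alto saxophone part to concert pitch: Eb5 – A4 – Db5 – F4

Gb4 C4 Fb4 Ab3

Written C4 on the Eb alto saxophone sounds as Eb3, a major sixth lower; apply that shift to every note.
Eb5 to Gb4
A4 to C4
Db5 to Fb4
F4 to Ab3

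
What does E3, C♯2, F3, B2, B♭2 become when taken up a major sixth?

C#4 A#2 D4 G#3 G3

E3 up a major sixth is C#4.
C#2 up a major sixth is A#2.
F3: a sixth up reaches D, and 9 semitones makes it D4.
B2: a sixth up reaches G, and 9 semitones makes it G#3.
A major sixth up from Bb2 gives G3.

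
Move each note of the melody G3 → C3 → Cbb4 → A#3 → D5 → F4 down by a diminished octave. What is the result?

G#2 C#2 Cb3 A##2 D#4 F#3

A diminished octave down from G3 gives G#2.
C3 down a diminished octave is C#2.
Cbb4 down a diminished octave is Cb3.
A#3 down a diminished octave is A##2.
D5 down a diminished octave is D#4.
F4: an octave down reaches F, and 11 semitones makes it F#3.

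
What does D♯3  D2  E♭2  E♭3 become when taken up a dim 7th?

D#3: a seventh up reaches C, and 9 semitones makes it C4.
D2 up a diminished seventh is Cb3.
Eb2 up a diminished seventh is Dbb3.
Eb3 up a diminished seventh is Dbb4.

C4 Cb3 Dbb3 Dbb4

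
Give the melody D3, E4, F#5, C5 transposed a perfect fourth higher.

G3 A4 B5 F5

D3 to G3
E4 to A4
F#5 to B5
C5 to F5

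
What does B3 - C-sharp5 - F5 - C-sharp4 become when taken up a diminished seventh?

B3: a seventh up reaches A, and 9 semitones makes it Ab4.
A diminished seventh up from C#5 gives Bb5.
F5 up a diminished seventh is Ebb6.
C#4 up a diminished seventh is Bb4.

Ab4 Bb5 Ebb6 Bb4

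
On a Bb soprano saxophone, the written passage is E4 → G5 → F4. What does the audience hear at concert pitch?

D4 F5 Eb4

The Bb soprano saxophone sounds a major second below written, so transpose each written note down a major second.
E4 becomes D4
G5 becomes F5
F4 becomes Eb4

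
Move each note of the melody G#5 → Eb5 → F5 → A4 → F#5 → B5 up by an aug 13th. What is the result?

E##7 C#7 D#7 F##6 D##7 G##7

G#5 becomes E##7
Eb5 becomes C#7
F5 becomes D#7
A4 becomes F##6
F#5 becomes D##7
B5 becomes G##7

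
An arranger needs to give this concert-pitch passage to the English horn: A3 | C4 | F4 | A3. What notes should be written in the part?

The English horn sounds a perfect fifth below written, so the written part must be a perfect fifth above concert — transpose each note up.
A3 to E4
C4 to G4
F4 to C5
A3 to E4

E4 G4 C5 E4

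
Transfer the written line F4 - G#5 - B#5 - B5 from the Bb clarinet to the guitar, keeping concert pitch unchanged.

Eb5 F#6 A#6 A6

First find concert pitch: the Bb clarinet sounds a major second below written, so F4 G#5 B#5 B5 sounds Eb4 F#5 A#5 A5.
Then write for guitar: it sounds a perfect octave below written, so the part must be a perfect octave above concert.
Eb4 → Eb5
F#5 → F#6
A#5 → A#6
A5 → A6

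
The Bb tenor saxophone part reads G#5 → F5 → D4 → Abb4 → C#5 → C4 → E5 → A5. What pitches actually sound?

F#4 Eb4 C3 Gbb3 B3 Bb2 D4 G4

Written C4 on the Bb tenor saxophone sounds as Bb2, a major ninth lower; apply that shift to every note.
G#5 -> F#4
F5 -> Eb4
D4 -> C3
Abb4 -> Gbb3
C#5 -> B3
C4 -> Bb2
E5 -> D4
A5 -> G4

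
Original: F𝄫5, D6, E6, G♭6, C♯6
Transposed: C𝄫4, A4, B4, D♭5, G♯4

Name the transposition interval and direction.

down a perfect eleventh

From Fbb5 to Cbb4 is 11 letter names — an eleventh of some quality.
Cbb4 to Fbb5 is 17 semitones, which makes it a perfect eleventh; the second version is lower, so the direction is down.
Checking another pair — C#6 → G#4 — gives the same interval.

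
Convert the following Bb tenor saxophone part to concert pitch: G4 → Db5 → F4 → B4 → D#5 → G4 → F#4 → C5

F3 Cb4 Eb3 A3 C#4 F3 E3 Bb3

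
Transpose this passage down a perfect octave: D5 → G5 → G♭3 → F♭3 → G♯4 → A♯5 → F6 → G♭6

D5 down a perfect octave is D4.
G5 down a perfect octave is G4.
Gb3: an octave down reaches G, and 12 semitones makes it Gb2.
A perfect octave down from Fb3 gives Fb2.
A perfect octave down from G#4 gives G#3.
A#5: an octave down reaches A, and 12 semitones makes it A#4.
F6: an octave down reaches F, and 12 semitones makes it F5.
Gb6 down a perfect octave is Gb5.

D4 G4 Gb2 Fb2 G#3 A#4 F5 Gb5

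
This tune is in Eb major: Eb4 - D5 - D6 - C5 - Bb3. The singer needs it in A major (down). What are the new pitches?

A3 G#4 G#5 F#4 E3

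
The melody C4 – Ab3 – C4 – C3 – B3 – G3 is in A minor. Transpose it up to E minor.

G4 Eb4 G4 G3 F#4 D4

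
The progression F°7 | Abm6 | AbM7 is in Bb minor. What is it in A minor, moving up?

E°7 Gm6 GM7

Bb minor up to A minor is a major seventh; each chord root moves by that interval while the quality stays the same.
F°7: root F up a major seventh → E, giving E°7.
Abm6: root Ab up a major seventh → G, giving Gm6.
AbM7: root Ab up a major seventh → G, giving GM7.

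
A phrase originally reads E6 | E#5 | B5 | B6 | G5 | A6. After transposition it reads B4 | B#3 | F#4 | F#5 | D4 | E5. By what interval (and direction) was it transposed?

Take the first pair: E6 → B4. E to B spans 11 letter names, so the interval is some kind of eleventh.
B4 to E6 is 17 semitones, which makes it a perfect eleventh; the second version is lower, so the direction is down.
Checking another pair — A6 → E5 — gives the same interval.

down a perfect eleventh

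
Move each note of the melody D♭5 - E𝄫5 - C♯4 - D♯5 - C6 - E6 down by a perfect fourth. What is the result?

Db5 down a perfect fourth is Ab4.
Ebb5 down a perfect fourth is Bbb4.
C#4: a fourth down reaches G, and 5 semitones makes it G#3.
D#5 down a perfect fourth is A#4.
C6 down a perfect fourth is G5.
A perfect fourth down from E6 gives B5.

Ab4 Bbb4 G#3 A#4 G5 B5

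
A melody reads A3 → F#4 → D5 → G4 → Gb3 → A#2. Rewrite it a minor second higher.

A3 becomes Bb3
F#4 becomes G4
D5 becomes Eb5
G4 becomes Ab4
Gb3 becomes Abb3
A#2 becomes B2

Bb3 G4 Eb5 Ab4 Abb3 B2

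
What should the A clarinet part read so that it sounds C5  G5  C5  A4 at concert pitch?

Written C4 sounds as A3 on the A clarinet, so concert pitches are written a minor third up.
C5 -> Eb5
G5 -> Bb5
C5 -> Eb5
A4 -> C5

Eb5 Bb5 Eb5 C5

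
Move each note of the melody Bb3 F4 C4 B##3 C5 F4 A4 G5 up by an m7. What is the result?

Bb3 gives Ab4
F4 gives Eb5
C4 gives Bb4
B##3 gives A##4
C5 gives Bb5
F4 gives Eb5
A4 gives G5
G5 gives F6

Ab4 Eb5 Bb4 A##4 Bb5 Eb5 G5 F6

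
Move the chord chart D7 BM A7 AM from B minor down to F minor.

B minor down to F minor is an augmented fourth; each chord root moves by that interval while the quality stays the same.
D7: root D down an augmented fourth → Ab, giving Ab7.
BM: root B down an augmented fourth → F, giving FM.
A7: root A down an augmented fourth → Eb, giving Eb7.
AM: root A down an augmented fourth → Eb, giving EbM.

Ab7 FM Eb7 EbM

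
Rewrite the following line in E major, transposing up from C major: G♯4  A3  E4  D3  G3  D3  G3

From C up to E is a major third; apply that to each pitch.
G#4 gives B#4
A3 gives C#4
E4 gives G#4
D3 gives F#3
G3 gives B3
D3 gives F#3
G3 gives B3

B#4 C#4 G#4 F#3 B3 F#3 B3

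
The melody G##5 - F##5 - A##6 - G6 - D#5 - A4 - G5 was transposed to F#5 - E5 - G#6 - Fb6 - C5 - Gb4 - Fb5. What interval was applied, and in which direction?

down an augmented second

From G##5 to F#5 is 2 letter names — a second of some quality.
F#5 to G##5 is 3 semitones, which makes it an augmented second; the second version is lower, so the direction is down.
Checking another pair — G5 → Fb5 — gives the same interval.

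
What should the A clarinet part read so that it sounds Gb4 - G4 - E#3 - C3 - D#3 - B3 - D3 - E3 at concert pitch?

Written C4 sounds as A3 on the A clarinet, so concert pitches are written a minor third up.
Gb4 gives Bbb4
G4 gives Bb4
E#3 gives G#3
C3 gives Eb3
D#3 gives F#3
B3 gives D4
D3 gives F3
E3 gives G3

Bbb4 Bb4 G#3 Eb3 F#3 D4 F3 G3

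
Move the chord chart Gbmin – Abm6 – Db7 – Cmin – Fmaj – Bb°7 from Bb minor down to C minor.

Bb minor down to C minor is a minor seventh; each chord root moves by that interval while the quality stays the same.
Gbmin: root Gb down a minor seventh → Ab, giving Abmin.
Abm6: root Ab down a minor seventh → Bb, giving Bbm6.
Db7: root Db down a minor seventh → Eb, giving Eb7.
Cmin: root C down a minor seventh → D, giving Dmin.
Fmaj: root F down a minor seventh → G, giving Gmaj.
Bb°7: root Bb down a minor seventh → C, giving C°7.

Abmin Bbm6 Eb7 Dmin Gmaj C°7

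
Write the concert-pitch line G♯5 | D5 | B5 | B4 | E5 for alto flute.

C#6 G5 E6 E5 A5

Written C4 sounds as G3 on the alto flute, so concert pitches are written a perfect fourth up.
G#5 -> C#6
D5 -> G5
B5 -> E6
B4 -> E5
E5 -> A5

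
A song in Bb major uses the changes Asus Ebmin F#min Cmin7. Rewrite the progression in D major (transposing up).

C#sus Gmin A#min Emin7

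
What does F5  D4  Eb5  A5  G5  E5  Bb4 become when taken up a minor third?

F5 becomes Ab5
D4 becomes F4
Eb5 becomes Gb5
A5 becomes C6
G5 becomes Bb5
E5 becomes G5
Bb4 becomes Db5

Ab5 F4 Gb5 C6 Bb5 G5 Db5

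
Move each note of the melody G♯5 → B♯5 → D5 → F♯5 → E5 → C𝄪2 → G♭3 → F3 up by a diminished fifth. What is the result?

G#5 becomes D6
B#5 becomes F#6
D5 becomes Ab5
F#5 becomes C6
E5 becomes Bb5
C##2 becomes G#2
Gb3 becomes Dbb4
F3 becomes Cb4

D6 F#6 Ab5 C6 Bb5 G#2 Dbb4 Cb4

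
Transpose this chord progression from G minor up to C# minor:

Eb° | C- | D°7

G minor up to C# minor is an augmented fourth; each chord root moves by that interval while the quality stays the same.
Eb°: root Eb up an augmented fourth → A, giving A°.
C-: root C up an augmented fourth → F#, giving F#-.
D°7: root D up an augmented fourth → G#, giving G#°7.

A° F#- G#°7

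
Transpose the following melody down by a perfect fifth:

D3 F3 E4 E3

G2 Bb2 A3 A2

D3 gives G2
F3 gives Bb2
E4 gives A3
E3 gives A2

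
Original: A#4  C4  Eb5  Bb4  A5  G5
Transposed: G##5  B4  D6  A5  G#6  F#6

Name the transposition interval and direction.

From A#4 to G##5 is 7 letter names — a seventh of some quality.
A#4 to G##5 is 11 semitones, which makes it a major seventh; the second version is higher, so the direction is up.
Checking another pair — G5 → F#6 — gives the same interval.

up a major seventh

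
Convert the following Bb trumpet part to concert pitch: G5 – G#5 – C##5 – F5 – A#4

F5 F#5 B#4 Eb5 G#4

The Bb trumpet sounds a major second below written, so transpose each written note down a major second.
G5 -> F5
G#5 -> F#5
C##5 -> B#4
F5 -> Eb5
A#4 -> G#4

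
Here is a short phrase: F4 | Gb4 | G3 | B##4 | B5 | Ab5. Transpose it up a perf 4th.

Bb4 Cb5 C4 E##5 E6 Db6

F4 becomes Bb4
Gb4 becomes Cb5
G3 becomes C4
B##4 becomes E##5
B5 becomes E6
Ab5 becomes Db6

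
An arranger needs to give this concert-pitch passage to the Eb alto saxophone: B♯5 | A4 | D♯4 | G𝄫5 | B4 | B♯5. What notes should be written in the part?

The Eb alto saxophone sounds a major sixth below written, so the written part must be a major sixth above concert — transpose each note up.
B#5 to G##6
A4 to F#5
D#4 to B#4
Gbb5 to Ebb6
B4 to G#5
B#5 to G##6

G##6 F#5 B#4 Ebb6 G#5 G##6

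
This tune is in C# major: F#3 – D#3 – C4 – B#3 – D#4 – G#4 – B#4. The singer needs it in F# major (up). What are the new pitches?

C# major to F# major up is a perfect fourth, so every note moves up by that interval.
F#3 becomes B3
D#3 becomes G#3
C4 becomes F4
B#3 becomes E#4
D#4 becomes G#4
G#4 becomes C#5
B#4 becomes E#5

B3 G#3 F4 E#4 G#4 C#5 E#5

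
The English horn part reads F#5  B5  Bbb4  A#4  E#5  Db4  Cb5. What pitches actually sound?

B4 E5 Ebb4 D#4 A#4 Gb3 Fb4

The English horn sounds a perfect fifth below written, so transpose each written note down a perfect fifth.
F#5 to B4
B5 to E5
Bbb4 to Ebb4
A#4 to D#4
E#5 to A#4
Db4 to Gb3
Cb5 to Fb4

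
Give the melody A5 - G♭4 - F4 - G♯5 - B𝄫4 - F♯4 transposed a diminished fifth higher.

Eb6 Dbb5 Cb5 D6 Fbb5 C5

A diminished fifth up from A5 gives Eb6.
Gb4 up a diminished fifth is Dbb5.
F4 up a diminished fifth is Cb5.
G#5 up a diminished fifth is D6.
A diminished fifth up from Bbb4 gives Fbb5.
F#4: a fifth up reaches C, and 6 semitones makes it C5.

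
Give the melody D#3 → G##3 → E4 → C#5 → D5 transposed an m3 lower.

B#2 E##3 C#4 A#4 B4

D#3: a third down reaches B, and 3 semitones makes it B#2.
G##3: a third down reaches E, and 3 semitones makes it E##3.
E4: a third down reaches C, and 3 semitones makes it C#4.
A minor third down from C#5 gives A#4.
A minor third down from D5 gives B4.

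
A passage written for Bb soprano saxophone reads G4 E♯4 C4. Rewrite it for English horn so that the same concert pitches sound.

First find concert pitch: the Bb soprano saxophone sounds a major second below written, so G4 E♯4 C4 sounds F4 D#4 Bb3.
Then write for English horn: it sounds a perfect fifth below written, so the part must be a perfect fifth above concert.
F4 → C5
D#4 → A#4
Bb3 → F4

C5 A#4 F4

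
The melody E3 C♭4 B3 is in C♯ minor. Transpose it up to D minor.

C♯ minor to D minor up is a minor second, so every note moves up by that interval.
E3 gives F3
Cb4 gives Dbb4
B3 gives C4

F3 Dbb4 C4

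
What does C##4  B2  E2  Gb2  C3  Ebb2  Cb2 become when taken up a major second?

D##4 C#3 F#2 Ab2 D3 Fb2 Db2

A major second up from C##4 gives D##4.
A major second up from B2 gives C#3.
A major second up from E2 gives F#2.
Gb2 up a major second is Ab2.
C3: a second up reaches D, and 2 semitones makes it D3.
A major second up from Ebb2 gives Fb2.
A major second up from Cb2 gives Db2.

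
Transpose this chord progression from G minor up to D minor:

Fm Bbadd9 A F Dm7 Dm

Cm Fadd9 E C Am7 Am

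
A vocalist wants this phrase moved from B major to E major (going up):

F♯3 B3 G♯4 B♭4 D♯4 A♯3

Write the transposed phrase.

B major to E major up is a perfect fourth, so every note moves up by that interval.
F#3 → B3
B3 → E4
G#4 → C#5
Bb4 → Eb5
D#4 → G#4
A#3 → D#4

B3 E4 C#5 Eb5 G#4 D#4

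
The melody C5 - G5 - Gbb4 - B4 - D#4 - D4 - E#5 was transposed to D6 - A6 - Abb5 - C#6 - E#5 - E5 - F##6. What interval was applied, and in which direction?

up a major ninth

Take the first pair: C5 → D6. C to D spans 9 letter names, so the interval is some kind of ninth.
C5 to D6 is 14 semitones, which makes it a major ninth; the second version is higher, so the direction is up.
Checking another pair — E#5 → F##6 — gives the same interval.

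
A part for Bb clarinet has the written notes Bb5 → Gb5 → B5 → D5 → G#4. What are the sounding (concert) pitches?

Ab5 Fb5 A5 C5 F#4

Written C4 on the Bb clarinet sounds as Bb3, a major second lower; apply that shift to every note.
Bb5 -> Ab5
Gb5 -> Fb5
B5 -> A5
D5 -> C5
G#4 -> F#4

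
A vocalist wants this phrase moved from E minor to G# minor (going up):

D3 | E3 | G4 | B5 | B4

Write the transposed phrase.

F#3 G#3 B4 D#6 D#5

E minor to G# minor up is a major third, so every note moves up by that interval.
D3 gives F#3
E3 gives G#3
G4 gives B4
B5 gives D#6
B4 gives D#5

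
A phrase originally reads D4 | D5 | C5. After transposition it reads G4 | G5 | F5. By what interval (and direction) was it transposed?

up a perfect fourth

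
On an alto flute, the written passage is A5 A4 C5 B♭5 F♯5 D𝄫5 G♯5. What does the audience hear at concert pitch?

E5 E4 G4 F5 C#5 Abb4 D#5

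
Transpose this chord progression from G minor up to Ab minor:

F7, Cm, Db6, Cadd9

Gb7 Dbm Ebb6 Dbadd9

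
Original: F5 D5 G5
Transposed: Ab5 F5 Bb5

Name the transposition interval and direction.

up a minor third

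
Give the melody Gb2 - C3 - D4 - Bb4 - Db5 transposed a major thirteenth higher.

Eb4 A4 B5 G6 Bb6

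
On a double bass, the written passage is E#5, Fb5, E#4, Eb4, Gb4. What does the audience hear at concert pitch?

E#4 Fb4 E#3 Eb3 Gb3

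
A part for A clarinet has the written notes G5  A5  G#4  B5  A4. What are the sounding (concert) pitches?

E5 F#5 E#4 G#5 F#4

The A clarinet sounds a minor third below written, so transpose each written note down a minor third.
G5 becomes E5
A5 becomes F#5
G#4 becomes E#4
B5 becomes G#5
A4 becomes F#4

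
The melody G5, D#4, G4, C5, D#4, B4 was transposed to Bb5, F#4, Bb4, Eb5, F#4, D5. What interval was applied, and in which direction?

up a minor third

From G5 to Bb5 is 3 letter names — a third of some quality.
G5 to Bb5 is 3 semitones, which makes it a minor third; the second version is higher, so the direction is up.
Checking another pair — B4 → D5 — gives the same interval.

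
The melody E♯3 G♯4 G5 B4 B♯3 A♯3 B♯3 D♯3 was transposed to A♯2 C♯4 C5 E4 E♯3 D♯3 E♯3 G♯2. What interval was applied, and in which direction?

down a perfect fifth

From E#3 to A#2 is 5 letter names — a fifth of some quality.
A#2 to E#3 is 7 semitones, which makes it a perfect fifth; the second version is lower, so the direction is down.
Checking another pair — D#3 → G#2 — gives the same interval.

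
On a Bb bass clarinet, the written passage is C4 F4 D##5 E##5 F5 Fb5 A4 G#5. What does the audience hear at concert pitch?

Bb2 Eb3 C##4 D##4 Eb4 Ebb4 G3 F#4

Written C4 on the Bb bass clarinet sounds as Bb2, a major ninth lower; apply that shift to every note.
C4 gives Bb2
F4 gives Eb3
D##5 gives C##4
E##5 gives D##4
F5 gives Eb4
Fb5 gives Ebb4
A4 gives G3
G#5 gives F#4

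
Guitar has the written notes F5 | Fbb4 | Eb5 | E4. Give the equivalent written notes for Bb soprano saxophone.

First find concert pitch: the guitar sounds a perfect octave below written, so F5 Fbb4 Eb5 E4 sounds F4 Fbb3 Eb4 E3.
Then write for Bb soprano saxophone: it sounds a major second below written, so the part must be a major second above concert.
F4 → G4
Fbb3 → Gbb3
Eb4 → F4
E3 → F#3

G4 Gbb3 F4 F#3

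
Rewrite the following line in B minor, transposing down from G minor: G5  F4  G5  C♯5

B4 A3 B4 E#4

G minor to B minor down is a minor sixth, so every note moves down by that interval.
G5 -> B4
F4 -> A3
G5 -> B4
C#5 -> E#4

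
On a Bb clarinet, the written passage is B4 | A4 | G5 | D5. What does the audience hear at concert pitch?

A4 G4 F5 C5

The Bb clarinet sounds a major second below written, so transpose each written note down a major second.
B4 → A4
A4 → G4
G5 → F5
D5 → C5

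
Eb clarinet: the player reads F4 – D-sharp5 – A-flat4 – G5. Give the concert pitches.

Written C4 on the Eb clarinet sounds as Eb4, a minor third higher; apply that shift to every note.
F4 → Ab4
D#5 → F#5
Ab4 → Cb5
G5 → Bb5

Ab4 F#5 Cb5 Bb5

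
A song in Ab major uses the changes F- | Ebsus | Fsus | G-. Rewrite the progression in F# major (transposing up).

D#- C#sus D#sus E#-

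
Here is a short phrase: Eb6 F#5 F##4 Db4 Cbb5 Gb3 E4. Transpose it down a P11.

Bb4 C#4 C##3 Ab2 Gbb3 Db2 B2

Eb6 -> Bb4
F#5 -> C#4
F##4 -> C##3
Db4 -> Ab2
Cbb5 -> Gbb3
Gb3 -> Db2
E4 -> B2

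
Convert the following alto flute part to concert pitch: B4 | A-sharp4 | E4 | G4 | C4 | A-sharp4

F#4 E#4 B3 D4 G3 E#4

Written C4 on the alto flute sounds as G3, a perfect fourth lower; apply that shift to every note.
B4 -> F#4
A#4 -> E#4
E4 -> B3
G4 -> D4
C4 -> G3
A#4 -> E#4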